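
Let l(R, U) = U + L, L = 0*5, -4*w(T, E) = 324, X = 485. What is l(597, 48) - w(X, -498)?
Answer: 129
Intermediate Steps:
w(T, E) = -81 (w(T, E) = -¼*324 = -81)
L = 0
l(R, U) = U (l(R, U) = U + 0 = U)
l(597, 48) - w(X, -498) = 48 - 1*(-81) = 48 + 81 = 129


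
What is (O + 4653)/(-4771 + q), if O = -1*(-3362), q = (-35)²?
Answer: -8015/3546 ≈ -2.2603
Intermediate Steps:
q = 1225
O = 3362
(O + 4653)/(-4771 + q) = (3362 + 4653)/(-4771 + 1225) = 8015/(-3546) = 8015*(-1/3546) = -8015/3546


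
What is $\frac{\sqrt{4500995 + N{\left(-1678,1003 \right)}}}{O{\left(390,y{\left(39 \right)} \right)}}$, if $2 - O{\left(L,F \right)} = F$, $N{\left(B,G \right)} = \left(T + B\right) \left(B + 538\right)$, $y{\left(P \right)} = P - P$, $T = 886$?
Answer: $\frac{5 \sqrt{216155}}{2} \approx 1162.3$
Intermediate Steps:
$y{\left(P \right)} = 0$
$N{\left(B,G \right)} = \left(538 + B\right) \left(886 + B\right)$ ($N{\left(B,G \right)} = \left(886 + B\right) \left(B + 538\right) = \left(886 + B\right) \left(538 + B\right) = \left(538 + B\right) \left(886 + B\right)$)
$O{\left(L,F \right)} = 2 - F$
$\frac{\sqrt{4500995 + N{\left(-1678,1003 \right)}}}{O{\left(390,y{\left(39 \right)} \right)}} = \frac{\sqrt{4500995 + \left(476668 + \left(-1678\right)^{2} + 1424 \left(-1678\right)\right)}}{2 - 0} = \frac{\sqrt{4500995 + \left(476668 + 2815684 - 2389472\right)}}{2 + 0} = \frac{\sqrt{4500995 + 902880}}{2} = \sqrt{5403875} \cdot \frac{1}{2} = 5 \sqrt{216155} \cdot \frac{1}{2} = \frac{5 \sqrt{216155}}{2}$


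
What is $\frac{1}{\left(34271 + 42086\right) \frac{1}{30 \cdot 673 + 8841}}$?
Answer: $\frac{29031}{76357} \approx 0.3802$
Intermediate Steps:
$\frac{1}{\left(34271 + 42086\right) \frac{1}{30 \cdot 673 + 8841}} = \frac{1}{76357 \frac{1}{20190 + 8841}} = \frac{1}{76357 \cdot \frac{1}{29031}} = \frac{1}{\frac{76357}{29031}} = \frac{29031}{76357}$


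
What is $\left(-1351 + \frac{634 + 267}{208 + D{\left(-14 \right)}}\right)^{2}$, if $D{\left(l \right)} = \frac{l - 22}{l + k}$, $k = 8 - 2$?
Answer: $\frac{1133601561}{625} \approx 1.8138 \cdot 10^{6}$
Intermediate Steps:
$k = 6$ ($k = 8 - 2 = 6$)
$D{\left(l \right)} = \frac{-22 + l}{6 + l}$ ($D{\left(l \right)} = \frac{l - 22}{l + 6} = \frac{-22 + l}{6 + l}$)
$\left(-1351 + \frac{634 + 267}{208 + D{\left(-14 \right)}}\right)^{2} = \left(-1351 + \frac{634 + 267}{208 + \frac{-22 - 14}{6 - 14}}\right)^{2} = \left(-1351 + \frac{901}{208 + \frac{1}{-8} \left(-36\right)}\right)^{2} = \left(-1351 + \frac{901}{208 - - \frac{9}{2}}\right)^{2} = \left(-1351 + \frac{901}{208 + \frac{9}{2}}\right)^{2} = \left(-1351 + \frac{901}{\frac{425}{2}}\right)^{2} = \left(-1351 + 901 \cdot \frac{2}{425}\right)^{2} = \left(-1351 + \frac{106}{25}\right)^{2} = \left(- \frac{33669}{25}\right)^{2} = \frac{1133601561}{625}$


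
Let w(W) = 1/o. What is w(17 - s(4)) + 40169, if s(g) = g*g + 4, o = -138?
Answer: 5543321/138 ≈ 40169.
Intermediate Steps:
s(g) = 4 + g**2 (s(g) = g**2 + 4 = 4 + g**2)
w(W) = -1/138 (w(W) = 1/(-138) = -1/138)
w(17 - s(4)) + 40169 = -1/138 + 40169 = 5543321/138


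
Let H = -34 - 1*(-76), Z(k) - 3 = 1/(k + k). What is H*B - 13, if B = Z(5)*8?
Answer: 5143/5 ≈ 1028.6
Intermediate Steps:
Z(k) = 3 + 1/(2*k) (Z(k) = 3 + 1/(k + k) = 3 + 1/(2*k))
B = 124/5 (B = (3 + (½)/5)*8 = (3 + (½)*(⅕))*8 = (3 + ⅒)*8 = (31/10)*8 = 124/5 ≈ 24.800)
H = 42 (H = -34 + 76 = 42)
H*B - 13 = 42*(124/5) - 13 = 5208/5 - 13 = 5143/5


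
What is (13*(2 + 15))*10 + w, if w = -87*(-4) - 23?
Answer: 2535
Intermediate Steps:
w = 325 (w = 348 - 23 = 325)
(13*(2 + 15))*10 + w = (13*(2 + 15))*10 + 325 = (13*17)*10 + 325 = 221*10 + 325 = 2210 + 325 = 2535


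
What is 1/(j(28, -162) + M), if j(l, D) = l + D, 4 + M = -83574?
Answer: -1/83712 ≈ -1.1946e-5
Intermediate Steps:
M = -83578 (M = -4 - 83574 = -83578)
j(l, D) = D + l
1/(j(28, -162) + M) = 1/((-162 + 28) - 83578) = 1/(-134 - 83578) = 1/(-83712) = -1/83712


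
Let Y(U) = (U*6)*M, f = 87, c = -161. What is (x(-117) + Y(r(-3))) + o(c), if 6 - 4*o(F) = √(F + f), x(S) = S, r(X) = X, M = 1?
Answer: -267/2 - I*√74/4 ≈ -133.5 - 2.1506*I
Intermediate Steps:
o(F) = 3/2 - √(87 + F)/4 (o(F) = 3/2 - √(F + 87)/4 = 3/2 - √(87 + F)/4)
Y(U) = 6*U (Y(U) = (U*6)*1 = (6*U)*1 = 6*U)
(x(-117) + Y(r(-3))) + o(c) = (-117 + 6*(-3)) + (3/2 - √(87 - 161)/4) = (-117 - 18) + (3/2 - I*√74/4) = -135 + (3/2 - I*√74/4) = -267/2 - I*√74/4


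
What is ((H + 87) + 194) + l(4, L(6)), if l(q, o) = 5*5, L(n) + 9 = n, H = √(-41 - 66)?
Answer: 306 + I*√107 ≈ 306.0 + 10.344*I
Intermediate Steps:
H = I*√107 (H = √(-107) = I*√107 ≈ 10.344*I)
L(n) = -9 + n
l(q, o) = 25
((H + 87) + 194) + l(4, L(6)) = ((I*√107 + 87) + 194) + 25 = ((87 + I*√107) + 194) + 25 = (281 + I*√107) + 25 = 306 + I*√107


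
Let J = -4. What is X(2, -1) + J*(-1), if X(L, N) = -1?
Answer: 3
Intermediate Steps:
X(2, -1) + J*(-1) = -1 - 4*(-1) = -1 + 4 = 3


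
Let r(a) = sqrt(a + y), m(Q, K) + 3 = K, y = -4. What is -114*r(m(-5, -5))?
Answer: -228*I*sqrt(3) ≈ -394.91*I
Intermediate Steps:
m(Q, K) = -3 + K
r(a) = sqrt(-4 + a) (r(a) = sqrt(a - 4) = sqrt(-4 + a))
-114*r(m(-5, -5)) = -114*sqrt(-4 + (-3 - 5)) = -114*sqrt(-4 - 8) = -228*I*sqrt(3)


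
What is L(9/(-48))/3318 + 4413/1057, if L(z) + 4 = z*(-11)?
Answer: 33463511/8016288 ≈ 4.1744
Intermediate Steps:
L(z) = -4 - 11*z (L(z) = -4 + z*(-11) = -4 - 11*z)
L(9/(-48))/3318 + 4413/1057 = (-4 - 99/(-48))/3318 + 4413/1057 = (-4 - 99*(-1)/48)*(1/3318) + 4413*(1/1057) = (-4 - 11*(-3/16))*(1/3318) + 4413/1057 = (-4 + 33/16)*(1/3318) + 4413/1057 = -31/16*1/3318 + 4413/1057 = -31/53088 + 4413/1057 = 33463511/8016288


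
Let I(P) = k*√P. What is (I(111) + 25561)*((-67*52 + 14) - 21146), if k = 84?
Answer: -629209576 - 2067744*√111 ≈ -6.5099e+8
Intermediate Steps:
I(P) = 84*√P
(I(111) + 25561)*((-67*52 + 14) - 21146) = (84*√111 + 25561)*((-67*52 + 14) - 21146) = (25561 + 84*√111)*((-3484 + 14) - 21146) = (25561 + 84*√111)*(-3470 - 21146) = (25561 + 84*√111)*(-24616) = -629209576 - 2067744*√111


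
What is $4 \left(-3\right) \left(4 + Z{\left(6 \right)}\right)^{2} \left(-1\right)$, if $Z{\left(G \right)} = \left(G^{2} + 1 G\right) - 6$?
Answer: $19200$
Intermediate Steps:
$Z{\left(G \right)} = -6 + G + G^{2}$ ($Z{\left(G \right)} = \left(G^{2} + G\right) - 6 = \left(G + G^{2}\right) - 6 = -6 + G + G^{2}$)
$4 \left(-3\right) \left(4 + Z{\left(6 \right)}\right)^{2} \left(-1\right) = 4 \left(-3\right) \left(4 + \left(-6 + 6 + 6^{2}\right)\right)^{2} \left(-1\right) = - 12 \left(4 + \left(-6 + 6 + 36\right)\right)^{2} \left(-1\right) = - 12 \left(4 + 36\right)^{2} \left(-1\right) = - 12 \cdot 40^{2} \left(-1\right) = \left(-12\right) 1600 \left(-1\right) = \left(-19200\right) \left(-1\right) = 19200$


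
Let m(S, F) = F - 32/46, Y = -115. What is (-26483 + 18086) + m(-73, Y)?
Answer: -195792/23 ≈ -8512.7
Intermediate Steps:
m(S, F) = -16/23 + F (m(S, F) = F - 32*1/46 = F - 16/23 = -16/23 + F)
(-26483 + 18086) + m(-73, Y) = (-26483 + 18086) + (-16/23 - 115) = -8397 - 2661/23 = -195792/23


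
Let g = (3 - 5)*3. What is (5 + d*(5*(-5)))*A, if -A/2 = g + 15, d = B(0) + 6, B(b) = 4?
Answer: 4410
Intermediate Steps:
g = -6 (g = -2*3 = -6)
d = 10 (d = 4 + 6 = 10)
A = -18 (A = -2*(-6 + 15) = -2*9 = -18)
(5 + d*(5*(-5)))*A = (5 + 10*(5*(-5)))*(-18) = (5 + 10*(-25))*(-18) = (5 - 250)*(-18) = -245*(-18) = 4410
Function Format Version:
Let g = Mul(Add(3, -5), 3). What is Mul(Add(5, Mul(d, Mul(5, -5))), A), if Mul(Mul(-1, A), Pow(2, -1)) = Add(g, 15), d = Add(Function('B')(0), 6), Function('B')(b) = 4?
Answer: 4410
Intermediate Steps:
g = -6 (g = Mul(-2, 3) = -6)
d = 10 (d = Add(4, 6) = 10)
A = -18 (A = Mul(-2, Add(-6, 15)) = Mul(-2, 9) = -18)
Mul(Add(5, Mul(d, Mul(5, -5))), A) = Mul(Add(5, Mul(10, Mul(5, -5))), -18) = Mul(Add(5, Mul(10, -25)), -18) = Mul(Add(5, -250), -18) = Mul(-245, -18) = 4410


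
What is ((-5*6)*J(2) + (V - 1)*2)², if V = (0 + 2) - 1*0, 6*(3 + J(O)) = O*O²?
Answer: 2704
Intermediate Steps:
J(O) = -3 + O³/6 (J(O) = -3 + (O*O²)/6 = -3 + O³/6)
V = 2 (V = 2 + 0 = 2)
((-5*6)*J(2) + (V - 1)*2)² = ((-5*6)*(-3 + (⅙)*2³) + (2 - 1)*2)² = (-30*(-3 + (⅙)*8) + 1*2)² = (-30*(-3 + 4/3) + 2)² = (-30*(-5/3) + 2)² = (50 + 2)² = 52² = 2704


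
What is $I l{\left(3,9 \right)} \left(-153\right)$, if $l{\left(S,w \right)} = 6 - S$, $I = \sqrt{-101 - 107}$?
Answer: $- 1836 i \sqrt{13} \approx - 6619.8 i$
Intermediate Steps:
$I = 4 i \sqrt{13}$ ($I = \sqrt{-208} = 4 i \sqrt{13} \approx 14.422 i$)
$I l{\left(3,9 \right)} \left(-153\right) = 4 i \sqrt{13} \left(6 - 3\right) \left(-153\right) = 4 i \sqrt{13} \cdot 3 \left(-153\right) = 12 i \sqrt{13} \left(-153\right) = - 1836 i \sqrt{13}$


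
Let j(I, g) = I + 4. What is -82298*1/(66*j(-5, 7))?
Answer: 41149/33 ≈ 1246.9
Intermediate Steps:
j(I, g) = 4 + I
-82298*1/(66*j(-5, 7)) = -82298*1/(66*(4 - 5)) = -82298/(66*(-1)) = -82298/(-66) = -82298*(-1/66) = 41149/33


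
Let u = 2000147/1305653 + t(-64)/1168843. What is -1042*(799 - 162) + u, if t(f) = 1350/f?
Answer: -32414556098396331615/48835307823328 ≈ -6.6375e+5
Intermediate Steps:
u = 74810568921697/48835307823328 (u = 2000147/1305653 + (1350/(-64))/1168843 = 2000147*(1/1305653) + (1350*(-1/64))*(1/1168843) = 2000147/1305653 - 675/32*1/1168843 = 2000147/1305653 - 675/37402976 = 74810568921697/48835307823328 ≈ 1.5319)
-1042*(799 - 162) + u = -1042*(799 - 162) + 74810568921697/48835307823328 = -1042*637 + 74810568921697/48835307823328 = -663754 + 74810568921697/48835307823328 = -32414556098396331615/48835307823328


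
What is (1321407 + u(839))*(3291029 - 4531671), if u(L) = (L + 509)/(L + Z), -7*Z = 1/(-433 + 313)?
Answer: -1155381671293452174/704761 ≈ -1.6394e+12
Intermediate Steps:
Z = 1/840 (Z = -1/(7*(-433 + 313)) = -⅐/(-120) = -⅐*(-1/120) = 1/840 ≈ 0.0011905)
u(L) = (509 + L)/(1/840 + L) (u(L) = (L + 509)/(L + 1/840) = (509 + L)/(1/840 + L))
(1321407 + u(839))*(3291029 - 4531671) = (1321407 + 840*(509 + 839)/(1 + 840*839))*(3291029 - 4531671) = (1321407 + 840*1348/(1 + 704760))*(-1240642) = (1321407 + 840*1348/704761)*(-1240642) = (1321407 + 840*(1/704761)*1348)*(-1240642) = (1321407 + 1132320/704761)*(-1240642) = (931277251047/704761)*(-1240642) = -1155381671293452174/704761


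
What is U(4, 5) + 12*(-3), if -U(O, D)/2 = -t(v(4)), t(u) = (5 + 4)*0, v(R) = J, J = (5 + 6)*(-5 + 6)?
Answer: -36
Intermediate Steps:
J = 11 (J = 11*1 = 11)
v(R) = 11
t(u) = 0 (t(u) = 9*0 = 0)
U(O, D) = 0 (U(O, D) = -(-2)*0 = -2*0 = 0)
U(4, 5) + 12*(-3) = 0 + 12*(-3) = 0 - 36 = -36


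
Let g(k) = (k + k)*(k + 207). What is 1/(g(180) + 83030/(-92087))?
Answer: 92087/12829477810 ≈ 7.1778e-6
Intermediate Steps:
g(k) = 2*k*(207 + k) (g(k) = (2*k)*(207 + k) = 2*k*(207 + k))
1/(g(180) + 83030/(-92087)) = 1/(2*180*(207 + 180) + 83030/(-92087)) = 1/(2*180*387 + 83030*(-1/92087)) = 1/(139320 - 83030/92087) = 1/(12829477810/92087) = 92087/12829477810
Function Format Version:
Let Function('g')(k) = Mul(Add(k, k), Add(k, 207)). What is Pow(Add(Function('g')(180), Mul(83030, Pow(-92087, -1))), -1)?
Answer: Rational(92087, 12829477810) ≈ 7.1778e-6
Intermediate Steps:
Function('g')(k) = Mul(2, k, Add(207, k)) (Function('g')(k) = Mul(Mul(2, k), Add(207, k)) = Mul(2, k, Add(207, k)))
Pow(Add(Function('g')(180), Mul(83030, Pow(-92087, -1))), -1) = Pow(Add(Mul(2, 180, Add(207, 180)), Mul(83030, Pow(-92087, -1))), -1) = Pow(Add(Mul(2, 180, 387), Mul(83030, Rational(-1, 92087))), -1) = Pow(Add(139320, Rational(-83030, 92087)), -1) = Pow(Rational(12829477810, 92087), -1) = Rational(92087, 12829477810)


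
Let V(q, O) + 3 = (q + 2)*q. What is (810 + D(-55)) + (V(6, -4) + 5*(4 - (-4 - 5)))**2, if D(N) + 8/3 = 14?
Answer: 38764/3 ≈ 12921.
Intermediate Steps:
D(N) = 34/3 (D(N) = -8/3 + 14 = 34/3)
V(q, O) = -3 + q*(2 + q) (V(q, O) = -3 + (q + 2)*q = -3 + (2 + q)*q = -3 + q*(2 + q))
(810 + D(-55)) + (V(6, -4) + 5*(4 - (-4 - 5)))**2 = (810 + 34/3) + ((-3 + 6**2 + 2*6) + 5*(4 - (-4 - 5)))**2 = 2464/3 + ((-3 + 36 + 12) + 5*(4 - 1*(-9)))**2 = 2464/3 + (45 + 5*(4 + 9))**2 = 2464/3 + (45 + 5*13)**2 = 2464/3 + (45 + 65)**2 = 2464/3 + 110**2 = 2464/3 + 12100 = 38764/3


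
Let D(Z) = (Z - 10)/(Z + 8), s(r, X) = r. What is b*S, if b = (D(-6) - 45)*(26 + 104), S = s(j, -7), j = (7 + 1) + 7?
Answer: -103350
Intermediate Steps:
j = 15 (j = 8 + 7 = 15)
S = 15
D(Z) = (-10 + Z)/(8 + Z)
b = -6890 (b = ((-10 - 6)/(8 - 6) - 45)*(26 + 104) = (-16/2 - 45)*130 = ((½)*(-16) - 45)*130 = (-8 - 45)*130 = -53*130 = -6890)
b*S = -6890*15 = -103350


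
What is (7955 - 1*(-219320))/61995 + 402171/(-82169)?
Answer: -1251526334/1018813431 ≈ -1.2284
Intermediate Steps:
(7955 - 1*(-219320))/61995 + 402171/(-82169) = (7955 + 219320)*(1/61995) + 402171*(-1/82169) = 227275*(1/61995) - 402171/82169 = 45455/12399 - 402171/82169 = -1251526334/1018813431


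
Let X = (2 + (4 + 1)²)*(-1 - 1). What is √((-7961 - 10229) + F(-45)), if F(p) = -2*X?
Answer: I*√18082 ≈ 134.47*I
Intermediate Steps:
X = -54 (X = (2 + 5²)*(-2) = (2 + 25)*(-2) = 27*(-2) = -54)
F(p) = 108 (F(p) = -2*(-54) = 108)
√((-7961 - 10229) + F(-45)) = √((-7961 - 10229) + 108) = √(-18190 + 108) = √(-18082) = I*√18082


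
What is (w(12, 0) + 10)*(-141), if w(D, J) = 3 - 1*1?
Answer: -1692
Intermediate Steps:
w(D, J) = 2 (w(D, J) = 3 - 1 = 2)
(w(12, 0) + 10)*(-141) = (2 + 10)*(-141) = 12*(-141) = -1692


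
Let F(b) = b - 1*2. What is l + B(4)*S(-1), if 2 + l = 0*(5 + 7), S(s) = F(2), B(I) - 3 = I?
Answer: -2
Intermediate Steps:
F(b) = -2 + b (F(b) = b - 2 = -2 + b)
B(I) = 3 + I
S(s) = 0 (S(s) = -2 + 2 = 0)
l = -2 (l = -2 + 0*(5 + 7) = -2 + 0*12 = -2 + 0 = -2)
l + B(4)*S(-1) = -2 + (3 + 4)*0 = -2 + 7*0 = -2 + 0 = -2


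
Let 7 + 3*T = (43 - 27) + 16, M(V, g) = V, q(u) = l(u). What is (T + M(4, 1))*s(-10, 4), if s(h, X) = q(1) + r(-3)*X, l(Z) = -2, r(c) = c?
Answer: -518/3 ≈ -172.67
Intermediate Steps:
q(u) = -2
s(h, X) = -2 - 3*X
T = 25/3 (T = -7/3 + ((43 - 27) + 16)/3 = -7/3 + (16 + 16)/3 = -7/3 + (1/3)*32 = -7/3 + 32/3 = 25/3 ≈ 8.3333)
(T + M(4, 1))*s(-10, 4) = (25/3 + 4)*(-2 - 3*4) = 37*(-2 - 12)/3 = (37/3)*(-14) = -518/3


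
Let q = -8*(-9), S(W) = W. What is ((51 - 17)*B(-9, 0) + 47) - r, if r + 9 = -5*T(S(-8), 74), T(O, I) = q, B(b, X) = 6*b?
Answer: -1420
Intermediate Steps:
q = 72
T(O, I) = 72
r = -369 (r = -9 - 5*72 = -9 - 360 = -369)
((51 - 17)*B(-9, 0) + 47) - r = ((51 - 17)*(6*(-9)) + 47) - 1*(-369) = (34*(-54) + 47) + 369 = (-1836 + 47) + 369 = -1789 + 369 = -1420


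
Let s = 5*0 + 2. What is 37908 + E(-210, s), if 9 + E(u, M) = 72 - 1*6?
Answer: 37965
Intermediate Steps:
s = 2 (s = 0 + 2 = 2)
E(u, M) = 57 (E(u, M) = -9 + (72 - 1*6) = -9 + (72 - 6) = -9 + 66 = 57)
37908 + E(-210, s) = 37908 + 57 = 37965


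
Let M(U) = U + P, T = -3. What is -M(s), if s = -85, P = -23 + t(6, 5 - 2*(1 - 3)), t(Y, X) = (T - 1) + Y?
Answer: 106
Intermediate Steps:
t(Y, X) = -4 + Y (t(Y, X) = (-3 - 1) + Y = -4 + Y)
P = -21 (P = -23 + (-4 + 6) = -23 + 2 = -21)
M(U) = -21 + U (M(U) = U - 21 = -21 + U)
-M(s) = -(-21 - 85) = -1*(-106) = 106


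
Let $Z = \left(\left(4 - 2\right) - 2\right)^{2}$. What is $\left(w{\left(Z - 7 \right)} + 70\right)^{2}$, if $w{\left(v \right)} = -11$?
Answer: $3481$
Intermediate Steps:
$Z = 0$ ($Z = \left(2 - 2\right)^{2} = 0^{2} = 0$)
$\left(w{\left(Z - 7 \right)} + 70\right)^{2} = \left(-11 + 70\right)^{2} = 59^{2} = 3481$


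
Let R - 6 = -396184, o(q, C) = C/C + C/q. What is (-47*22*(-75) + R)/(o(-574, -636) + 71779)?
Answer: -45723118/10300589 ≈ -4.4389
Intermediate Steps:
o(q, C) = 1 + C/q
R = -396178 (R = 6 - 396184 = -396178)
(-47*22*(-75) + R)/(o(-574, -636) + 71779) = (-47*22*(-75) - 396178)/((-636 - 574)/(-574) + 71779) = (-1034*(-75) - 396178)/(-1/574*(-1210) + 71779) = (77550 - 396178)/(605/287 + 71779) = -318628/20601178/287 = -318628*287/20601178 = -45723118/10300589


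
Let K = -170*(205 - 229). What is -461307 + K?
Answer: -457227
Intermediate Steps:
K = 4080 (K = -170*(-24) = 4080)
-461307 + K = -461307 + 4080 = -457227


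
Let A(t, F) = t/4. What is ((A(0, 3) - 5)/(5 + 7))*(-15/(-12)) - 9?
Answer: -457/48 ≈ -9.5208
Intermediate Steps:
A(t, F) = t/4 (A(t, F) = t*(¼) = t/4)
((A(0, 3) - 5)/(5 + 7))*(-15/(-12)) - 9 = (((¼)*0 - 5)/(5 + 7))*(-15/(-12)) - 9 = ((0 - 5)/12)*(-15*(-1/12)) - 9 = -5*1/12*(5/4) - 9 = -5/12*5/4 - 9 = -25/48 - 9 = -457/48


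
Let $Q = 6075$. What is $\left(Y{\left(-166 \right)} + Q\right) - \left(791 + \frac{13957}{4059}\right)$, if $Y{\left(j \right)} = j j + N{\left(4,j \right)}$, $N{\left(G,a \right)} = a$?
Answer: $\frac{132609809}{4059} \approx 32671.0$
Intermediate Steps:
$Y{\left(j \right)} = j + j^{2}$ ($Y{\left(j \right)} = j j + j = j^{2} + j = j + j^{2}$)
$\left(Y{\left(-166 \right)} + Q\right) - \left(791 + \frac{13957}{4059}\right) = \left(- 166 \left(1 - 166\right) + 6075\right) - \left(791 + \frac{13957}{4059}\right) = \left(\left(-166\right) \left(-165\right) + 6075\right) - \frac{3224626}{4059} = \left(27390 + 6075\right) - \frac{3224626}{4059} = 33465 - \frac{3224626}{4059} = \frac{132609809}{4059}$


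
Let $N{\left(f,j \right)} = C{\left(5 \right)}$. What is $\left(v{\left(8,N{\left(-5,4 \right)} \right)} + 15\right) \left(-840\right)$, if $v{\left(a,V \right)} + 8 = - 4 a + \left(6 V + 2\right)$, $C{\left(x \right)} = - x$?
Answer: $44520$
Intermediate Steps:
$N{\left(f,j \right)} = -5$ ($N{\left(f,j \right)} = \left(-1\right) 5 = -5$)
$v{\left(a,V \right)} = -6 - 4 a + 6 V$ ($v{\left(a,V \right)} = -8 - \left(-2 - 6 V + 4 a\right) = -8 + \left(2 - 4 a + 6 V\right) = -6 - 4 a + 6 V$)
$\left(v{\left(8,N{\left(-5,4 \right)} \right)} + 15\right) \left(-840\right) = \left(\left(-6 - 32 + 6 \left(-5\right)\right) + 15\right) \left(-840\right) = \left(\left(-6 - 32 - 30\right) + 15\right) \left(-840\right) = \left(-68 + 15\right) \left(-840\right) = \left(-53\right) \left(-840\right) = 44520$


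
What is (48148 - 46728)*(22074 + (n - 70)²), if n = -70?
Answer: 59177080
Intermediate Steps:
(48148 - 46728)*(22074 + (n - 70)²) = (48148 - 46728)*(22074 + (-70 - 70)²) = 1420*(22074 + (-140)²) = 1420*(22074 + 19600) = 1420*41674 = 59177080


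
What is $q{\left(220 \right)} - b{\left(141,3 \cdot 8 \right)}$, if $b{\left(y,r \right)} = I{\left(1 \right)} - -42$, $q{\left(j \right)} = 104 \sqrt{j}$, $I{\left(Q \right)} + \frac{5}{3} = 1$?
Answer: $- \frac{124}{3} + 208 \sqrt{55} \approx 1501.2$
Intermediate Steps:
$I{\left(Q \right)} = - \frac{2}{3}$ ($I{\left(Q \right)} = - \frac{5}{3} + 1 = - \frac{2}{3}$)
$b{\left(y,r \right)} = \frac{124}{3}$ ($b{\left(y,r \right)} = - \frac{2}{3} - -42 = - \frac{2}{3} + 42 = \frac{124}{3}$)
$q{\left(220 \right)} - b{\left(141,3 \cdot 8 \right)} = 104 \sqrt{220} - \frac{124}{3} = 104 \cdot 2 \sqrt{55} - \frac{124}{3} = 208 \sqrt{55} - \frac{124}{3} = - \frac{124}{3} + 208 \sqrt{55}$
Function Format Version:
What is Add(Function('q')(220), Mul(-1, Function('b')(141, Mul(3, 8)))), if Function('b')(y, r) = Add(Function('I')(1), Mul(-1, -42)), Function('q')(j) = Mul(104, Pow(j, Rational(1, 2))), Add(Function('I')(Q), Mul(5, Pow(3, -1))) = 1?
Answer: Add(Rational(-124, 3), Mul(208, Pow(55, Rational(1, 2)))) ≈ 1501.2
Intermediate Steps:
Function('I')(Q) = Rational(-2, 3) (Function('I')(Q) = Add(Rational(-5, 3), 1) = Rational(-2, 3))
Function('b')(y, r) = Rational(124, 3) (Function('b')(y, r) = Add(Rational(-2, 3), Mul(-1, -42)) = Add(Rational(-2, 3), 42) = Rational(124, 3))
Add(Function('q')(220), Mul(-1, Function('b')(141, Mul(3, 8)))) = Add(Mul(104, Pow(220, Rational(1, 2))), Mul(-1, Rational(124, 3))) = Add(Mul(104, Mul(2, Pow(55, Rational(1, 2)))), Rational(-124, 3)) = Add(Mul(208, Pow(55, Rational(1, 2))), Rational(-124, 3)) = Add(Rational(-124, 3), Mul(208, Pow(55, Rational(1, 2))))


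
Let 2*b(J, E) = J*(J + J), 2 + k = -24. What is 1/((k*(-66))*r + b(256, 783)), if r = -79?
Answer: -1/70028 ≈ -1.4280e-5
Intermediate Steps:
k = -26 (k = -2 - 24 = -26)
b(J, E) = J² (b(J, E) = (J*(J + J))/2 = (J*(2*J))/2 = (2*J²)/2 = J²)
1/((k*(-66))*r + b(256, 783)) = 1/(-26*(-66)*(-79) + 256²) = 1/(1716*(-79) + 65536) = 1/(-135564 + 65536) = 1/(-70028) = -1/70028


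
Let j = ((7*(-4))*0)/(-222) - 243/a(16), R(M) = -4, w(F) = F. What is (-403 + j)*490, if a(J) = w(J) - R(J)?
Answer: -406847/2 ≈ -2.0342e+5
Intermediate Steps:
a(J) = 4 + J (a(J) = J - 1*(-4) = J + 4 = 4 + J)
j = -243/20 (j = ((7*(-4))*0)/(-222) - 243/(4 + 16) = -28*0*(-1/222) - 243/20 = 0*(-1/222) - 243*1/20 = 0 - 243/20 = -243/20 ≈ -12.150)
(-403 + j)*490 = (-403 - 243/20)*490 = -8303/20*490 = -406847/2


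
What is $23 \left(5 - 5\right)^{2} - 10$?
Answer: $-10$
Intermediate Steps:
$23 \left(5 - 5\right)^{2} - 10 = 23 \cdot 0^{2} - 10 = 23 \cdot 0 - 10 = 0 - 10 = -10$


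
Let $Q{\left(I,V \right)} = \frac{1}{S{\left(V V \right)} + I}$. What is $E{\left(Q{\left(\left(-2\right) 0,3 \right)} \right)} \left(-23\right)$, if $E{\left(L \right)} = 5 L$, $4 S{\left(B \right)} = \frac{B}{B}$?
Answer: $-460$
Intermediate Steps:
$S{\left(B \right)} = \frac{1}{4}$ ($S{\left(B \right)} = \frac{B \frac{1}{B}}{4} = \frac{1}{4} \cdot 1 = \frac{1}{4}$)
$Q{\left(I,V \right)} = \frac{1}{\frac{1}{4} + I}$
$E{\left(Q{\left(\left(-2\right) 0,3 \right)} \right)} \left(-23\right) = 5 \frac{4}{1 + 4 \left(\left(-2\right) 0\right)} \left(-23\right) = 5 \frac{4}{1 + 4 \cdot 0} \left(-23\right) = 5 \frac{4}{1 + 0} \left(-23\right) = 5 \cdot \frac{4}{1} \left(-23\right) = 5 \cdot 4 \cdot 1 \left(-23\right) = 5 \cdot 4 \left(-23\right) = 20 \left(-23\right) = -460$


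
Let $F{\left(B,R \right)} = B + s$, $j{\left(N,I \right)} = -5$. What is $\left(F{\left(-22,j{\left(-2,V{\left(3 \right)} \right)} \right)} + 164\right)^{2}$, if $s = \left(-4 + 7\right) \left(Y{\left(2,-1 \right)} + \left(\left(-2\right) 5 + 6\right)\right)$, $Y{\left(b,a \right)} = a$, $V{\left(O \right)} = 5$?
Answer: $16129$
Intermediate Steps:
$s = -15$ ($s = \left(-4 + 7\right) \left(-1 + \left(\left(-2\right) 5 + 6\right)\right) = 3 \left(-1 + \left(-10 + 6\right)\right) = 3 \left(-1 - 4\right) = 3 \left(-5\right) = -15$)
$F{\left(B,R \right)} = -15 + B$ ($F{\left(B,R \right)} = B - 15 = -15 + B$)
$\left(F{\left(-22,j{\left(-2,V{\left(3 \right)} \right)} \right)} + 164\right)^{2} = \left(\left(-15 - 22\right) + 164\right)^{2} = \left(-37 + 164\right)^{2} = 127^{2} = 16129$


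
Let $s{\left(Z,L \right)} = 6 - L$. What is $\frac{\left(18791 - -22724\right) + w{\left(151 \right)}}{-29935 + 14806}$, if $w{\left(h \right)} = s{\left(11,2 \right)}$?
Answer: $- \frac{41519}{15129} \approx -2.7443$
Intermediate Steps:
$w{\left(h \right)} = 4$ ($w{\left(h \right)} = 6 - 2 = 4$)
$\frac{\left(18791 - -22724\right) + w{\left(151 \right)}}{-29935 + 14806} = \frac{\left(18791 - -22724\right) + 4}{-29935 + 14806} = \frac{\left(18791 + 22724\right) + 4}{-15129} = \left(41515 + 4\right) \left(- \frac{1}{15129}\right) = 41519 \left(- \frac{1}{15129}\right) = - \frac{41519}{15129}$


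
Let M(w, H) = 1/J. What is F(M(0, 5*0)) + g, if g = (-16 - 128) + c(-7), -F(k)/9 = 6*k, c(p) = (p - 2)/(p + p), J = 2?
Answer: -2385/14 ≈ -170.36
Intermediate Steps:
c(p) = (-2 + p)/(2*p) (c(p) = (-2 + p)/((2*p)) = (-2 + p)*(1/(2*p)) = (-2 + p)/(2*p))
M(w, H) = ½ (M(w, H) = 1/2 = ½)
F(k) = -54*k
g = -2007/14 (g = (-16 - 128) + (½)*(-2 - 7)/(-7) = -144 + (½)*(-⅐)*(-9) = -144 + 9/14 = -2007/14 ≈ -143.36)
F(M(0, 5*0)) + g = -54*½ - 2007/14 = -27 - 2007/14 = -2385/14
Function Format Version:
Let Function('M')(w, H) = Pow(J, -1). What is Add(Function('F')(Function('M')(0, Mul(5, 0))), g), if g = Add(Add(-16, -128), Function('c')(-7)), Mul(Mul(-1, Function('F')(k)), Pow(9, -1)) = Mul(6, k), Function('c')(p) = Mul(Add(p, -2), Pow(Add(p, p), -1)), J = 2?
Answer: Rational(-2385, 14) ≈ -170.36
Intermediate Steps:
Function('c')(p) = Mul(Rational(1, 2), Pow(p, -1), Add(-2, p)) (Function('c')(p) = Mul(Add(-2, p), Pow(Mul(2, p), -1)) = Mul(Add(-2, p), Mul(Rational(1, 2), Pow(p, -1))) = Mul(Rational(1, 2), Pow(p, -1), Add(-2, p)))
Function('M')(w, H) = Rational(1, 2) (Function('M')(w, H) = Pow(2, -1) = Rational(1, 2))
Function('F')(k) = Mul(-54, k) (Function('F')(k) = Mul(-9, Mul(6, k)) = Mul(-54, k))
g = Rational(-2007, 14) (g = Add(Add(-16, -128), Mul(Rational(1, 2), Pow(-7, -1), Add(-2, -7))) = Add(-144, Mul(Rational(1, 2), Rational(-1, 7), -9)) = Add(-144, Rational(9, 14)) = Rational(-2007, 14) ≈ -143.36)
Add(Function('F')(Function('M')(0, Mul(5, 0))), g) = Add(Mul(-54, Rational(1, 2)), Rational(-2007, 14)) = Add(-27, Rational(-2007, 14)) = Rational(-2385, 14)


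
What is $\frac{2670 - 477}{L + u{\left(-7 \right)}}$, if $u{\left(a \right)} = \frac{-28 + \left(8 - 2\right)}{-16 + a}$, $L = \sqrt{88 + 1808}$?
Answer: $- \frac{554829}{501250} + \frac{1160097 \sqrt{474}}{501250} \approx 49.281$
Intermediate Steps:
$L = 2 \sqrt{474}$ ($L = \sqrt{1896} = 2 \sqrt{474} \approx 43.543$)
$u{\left(a \right)} = - \frac{22}{-16 + a}$ ($u{\left(a \right)} = \frac{-28 + \left(8 - 2\right)}{-16 + a} = \frac{-28 + 6}{-16 + a} = - \frac{22}{-16 + a}$)
$\frac{2670 - 477}{L + u{\left(-7 \right)}} = \frac{2670 - 477}{2 \sqrt{474} - \frac{22}{-16 - 7}} = \frac{2193}{2 \sqrt{474} - \frac{22}{-23}} = \frac{2193}{2 \sqrt{474} - - \frac{22}{23}} = \frac{2193}{2 \sqrt{474} + \frac{22}{23}} = \frac{2193}{\frac{22}{23} + 2 \sqrt{474}}$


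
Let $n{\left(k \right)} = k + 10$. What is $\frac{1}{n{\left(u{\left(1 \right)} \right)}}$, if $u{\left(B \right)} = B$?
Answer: $\frac{1}{11} \approx 0.090909$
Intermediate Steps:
$n{\left(k \right)} = 10 + k$
$\frac{1}{n{\left(u{\left(1 \right)} \right)}} = \frac{1}{10 + 1} = \frac{1}{11}$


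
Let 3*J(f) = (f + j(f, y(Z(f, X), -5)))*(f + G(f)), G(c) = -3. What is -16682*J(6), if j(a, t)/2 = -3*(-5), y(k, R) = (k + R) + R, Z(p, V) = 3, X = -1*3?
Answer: -600552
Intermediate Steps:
X = -3
y(k, R) = k + 2*R (y(k, R) = (R + k) + R = k + 2*R)
j(a, t) = 30 (j(a, t) = 2*(-3*(-5)) = 2*15 = 30)
J(f) = (-3 + f)*(30 + f)/3 (J(f) = ((f + 30)*(f - 3))/3 = ((30 + f)*(-3 + f))/3 = ((-3 + f)*(30 + f))/3 = (-3 + f)*(30 + f)/3)
-16682*J(6) = -16682*(-30 + 9*6 + (⅓)*6²) = -16682*(-30 + 54 + (⅓)*36) = -16682*(-30 + 54 + 12) = -16682*36 = -600552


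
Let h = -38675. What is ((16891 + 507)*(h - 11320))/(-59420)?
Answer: 86981301/5942 ≈ 14638.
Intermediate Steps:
((16891 + 507)*(h - 11320))/(-59420) = ((16891 + 507)*(-38675 - 11320))/(-59420) = (17398*(-49995))*(-1/59420) = -869813010*(-1/59420) = 86981301/5942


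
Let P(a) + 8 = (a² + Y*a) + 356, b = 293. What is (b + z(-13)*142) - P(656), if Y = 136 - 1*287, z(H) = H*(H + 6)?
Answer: -318413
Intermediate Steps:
z(H) = H*(6 + H)
Y = -151 (Y = 136 - 287 = -151)
P(a) = 348 + a² - 151*a (P(a) = -8 + ((a² - 151*a) + 356) = -8 + (356 + a² - 151*a) = 348 + a² - 151*a)
(b + z(-13)*142) - P(656) = (293 - 13*(6 - 13)*142) - (348 + 656² - 151*656) = (293 - 13*(-7)*142) - (348 + 430336 - 99056) = (293 + 91*142) - 1*331628 = (293 + 12922) - 331628 = 13215 - 331628 = -318413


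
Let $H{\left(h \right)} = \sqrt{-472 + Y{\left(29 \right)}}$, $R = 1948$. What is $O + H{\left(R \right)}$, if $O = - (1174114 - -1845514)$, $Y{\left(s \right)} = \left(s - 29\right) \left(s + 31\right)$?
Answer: $-3019628 + 2 i \sqrt{118} \approx -3.0196 \cdot 10^{6} + 21.726 i$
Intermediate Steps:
$Y{\left(s \right)} = \left(-29 + s\right) \left(31 + s\right)$
$H{\left(h \right)} = 2 i \sqrt{118}$ ($H{\left(h \right)} = \sqrt{-472 + \left(-899 + 29^{2} + 2 \cdot 29\right)} = \sqrt{-472 + \left(-899 + 841 + 58\right)} = \sqrt{-472 + 0} = \sqrt{-472} = 2 i \sqrt{118}$)
$O = -3019628$ ($O = - (1174114 + 1845514) = \left(-1\right) 3019628 = -3019628$)
$O + H{\left(R \right)} = -3019628 + 2 i \sqrt{118}$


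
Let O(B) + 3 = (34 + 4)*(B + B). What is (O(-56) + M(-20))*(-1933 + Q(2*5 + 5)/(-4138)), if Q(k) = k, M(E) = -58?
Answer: 34530685773/4138 ≈ 8.3448e+6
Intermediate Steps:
O(B) = -3 + 76*B (O(B) = -3 + (34 + 4)*(B + B) = -3 + 38*(2*B) = -3 + 76*B)
(O(-56) + M(-20))*(-1933 + Q(2*5 + 5)/(-4138)) = ((-3 + 76*(-56)) - 58)*(-1933 + (2*5 + 5)/(-4138)) = ((-3 - 4256) - 58)*(-1933 + (10 + 5)*(-1/4138)) = (-4259 - 58)*(-1933 + 15*(-1/4138)) = -4317*(-1933 - 15/4138) = -4317*(-7998769/4138) = 34530685773/4138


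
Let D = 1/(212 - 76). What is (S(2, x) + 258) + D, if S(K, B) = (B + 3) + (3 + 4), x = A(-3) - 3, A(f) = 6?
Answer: 36857/136 ≈ 271.01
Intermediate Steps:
D = 1/136 ≈ 0.0073529
x = 3 (x = 6 - 3 = 3)
S(K, B) = 10 + B (S(K, B) = (3 + B) + 7 = 10 + B)
(S(2, x) + 258) + D = ((10 + 3) + 258) + 1/136 = (13 + 258) + 1/136 = 271 + 1/136 = 36857/136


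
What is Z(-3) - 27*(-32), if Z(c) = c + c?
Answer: 858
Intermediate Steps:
Z(c) = 2*c
Z(-3) - 27*(-32) = 2*(-3) - 27*(-32) = -6 + 864 = 858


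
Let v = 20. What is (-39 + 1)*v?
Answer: -760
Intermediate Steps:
(-39 + 1)*v = (-39 + 1)*20 = -38*20 = -760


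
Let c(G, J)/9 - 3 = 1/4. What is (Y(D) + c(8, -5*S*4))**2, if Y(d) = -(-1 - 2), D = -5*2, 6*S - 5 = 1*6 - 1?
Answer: 16641/16 ≈ 1040.1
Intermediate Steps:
S = 5/3 (S = 5/6 + (1*6 - 1)/6 = 5/6 + (6 - 1)/6 = 5/6 + (1/6)*5 = 5/6 + 5/6 = 5/3 ≈ 1.6667)
c(G, J) = 117/4 (c(G, J) = 27 + 9/4 = 117/4)
D = -10
Y(d) = 3 (Y(d) = -1*(-3) = 3)
(Y(D) + c(8, -5*S*4))**2 = (3 + 117/4)**2 = (129/4)**2 = 16641/16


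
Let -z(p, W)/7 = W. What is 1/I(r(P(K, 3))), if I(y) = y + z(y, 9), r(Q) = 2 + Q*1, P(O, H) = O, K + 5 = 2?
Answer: -1/64 ≈ -0.015625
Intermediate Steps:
K = -3 (K = -5 + 2 = -3)
z(p, W) = -7*W
r(Q) = 2 + Q
I(y) = -63 + y (I(y) = y - 7*9 = y - 63 = -63 + y)
1/I(r(P(K, 3))) = 1/(-63 + (2 - 3)) = 1/(-63 - 1) = 1/(-64) = -1/64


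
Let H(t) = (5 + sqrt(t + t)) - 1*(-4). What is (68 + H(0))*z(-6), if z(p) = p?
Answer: -462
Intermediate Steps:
H(t) = 9 + sqrt(2)*sqrt(t) (H(t) = (5 + sqrt(2*t)) + 4 = (5 + sqrt(2)*sqrt(t)) + 4 = 9 + sqrt(2)*sqrt(t))
(68 + H(0))*z(-6) = (68 + (9 + sqrt(2)*sqrt(0)))*(-6) = (68 + (9 + sqrt(2)*0))*(-6) = (68 + (9 + 0))*(-6) = (68 + 9)*(-6) = 77*(-6) = -462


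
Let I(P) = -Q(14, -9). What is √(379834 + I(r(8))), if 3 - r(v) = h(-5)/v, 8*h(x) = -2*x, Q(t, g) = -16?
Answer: 5*√15194 ≈ 616.32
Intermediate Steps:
h(x) = -x/4 (h(x) = (-2*x)/8 = -x/4)
r(v) = 3 - 5/(4*v) (r(v) = 3 - (-¼*(-5))/v = 3 - 5/(4*v))
I(P) = 16 (I(P) = -1*(-16) = 16)
√(379834 + I(r(8))) = √(379834 + 16) = √379850 = 5*√15194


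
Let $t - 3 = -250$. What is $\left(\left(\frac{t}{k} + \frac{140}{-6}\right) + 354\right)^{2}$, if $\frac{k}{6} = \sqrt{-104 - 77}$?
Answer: $\frac{79155703}{724} + \frac{245024 i \sqrt{181}}{1629} \approx 1.0933 \cdot 10^{5} + 2023.6 i$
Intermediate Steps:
$t = -247$ ($t = 3 - 250 = -247$)
$k = 6 i \sqrt{181}$ ($k = 6 \sqrt{-104 - 77} = 6 \sqrt{-181} = 6 i \sqrt{181} \approx 80.722 i$)
$\left(\left(\frac{t}{k} + \frac{140}{-6}\right) + 354\right)^{2} = \left(\left(- \frac{247}{6 i \sqrt{181}} + \frac{140}{-6}\right) + 354\right)^{2} = \left(\left(- 247 \left(- \frac{i \sqrt{181}}{1086}\right) + 140 \left(- \frac{1}{6}\right)\right) + 354\right)^{2} = \left(\left(\frac{247 i \sqrt{181}}{1086} - \frac{70}{3}\right) + 354\right)^{2} = \left(\left(- \frac{70}{3} + \frac{247 i \sqrt{181}}{1086}\right) + 354\right)^{2} = \left(\frac{992}{3} + \frac{247 i \sqrt{181}}{1086}\right)^{2}$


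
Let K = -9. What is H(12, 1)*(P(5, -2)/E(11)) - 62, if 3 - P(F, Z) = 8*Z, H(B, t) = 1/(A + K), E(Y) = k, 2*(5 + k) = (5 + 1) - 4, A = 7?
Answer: -477/8 ≈ -59.625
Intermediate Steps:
k = -4 (k = -5 + ((5 + 1) - 4)/2 = -5 + (6 - 4)/2 = -5 + (½)*2 = -5 + 1 = -4)
E(Y) = -4
H(B, t) = -½ (H(B, t) = 1/(7 - 9) = 1/(-2) = -½)
P(F, Z) = 3 - 8*Z
H(12, 1)*(P(5, -2)/E(11)) - 62 = -(3 - 8*(-2))/(2*(-4)) - 62 = -(3 + 16)*(-1)/(2*4) - 62 = -19*(-1)/(2*4) - 62 = -½*(-19/4) - 62 = 19/8 - 62 = -477/8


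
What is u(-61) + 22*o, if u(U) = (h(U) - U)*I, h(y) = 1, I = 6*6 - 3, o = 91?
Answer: 4048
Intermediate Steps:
I = 33 (I = 36 - 3 = 33)
u(U) = 33 - 33*U (u(U) = (1 - U)*33 = 33 - 33*U)
u(-61) + 22*o = (33 - 33*(-61)) + 22*91 = (33 + 2013) + 2002 = 2046 + 2002 = 4048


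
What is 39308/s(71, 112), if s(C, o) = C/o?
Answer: 4402496/71 ≈ 62007.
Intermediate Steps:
39308/s(71, 112) = 39308/((71/112)) = 39308/((71*(1/112))) = 39308/(71/112) = 39308*(112/71) = 4402496/71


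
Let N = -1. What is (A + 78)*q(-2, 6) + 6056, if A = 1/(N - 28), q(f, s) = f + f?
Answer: 166580/29 ≈ 5744.1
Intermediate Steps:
q(f, s) = 2*f
A = -1/29 (A = 1/(-1 - 28) = 1/(-29) = -1/29 ≈ -0.034483)
(A + 78)*q(-2, 6) + 6056 = (-1/29 + 78)*(2*(-2)) + 6056 = (2261/29)*(-4) + 6056 = -9044/29 + 6056 = 166580/29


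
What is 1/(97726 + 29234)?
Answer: 1/126960 ≈ 7.8765e-6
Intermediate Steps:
1/(97726 + 29234) = 1/126960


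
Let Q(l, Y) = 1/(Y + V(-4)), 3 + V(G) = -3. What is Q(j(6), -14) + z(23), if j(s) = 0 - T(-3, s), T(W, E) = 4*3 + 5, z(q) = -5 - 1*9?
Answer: -281/20 ≈ -14.050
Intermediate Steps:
z(q) = -14 (z(q) = -5 - 9 = -14)
T(W, E) = 17 (T(W, E) = 12 + 5 = 17)
V(G) = -6 (V(G) = -3 - 3 = -6)
j(s) = -17 (j(s) = 0 - 1*17 = 0 - 17 = -17)
Q(l, Y) = 1/(-6 + Y) (Q(l, Y) = 1/(Y - 6) = 1/(-6 + Y))
Q(j(6), -14) + z(23) = 1/(-6 - 14) - 14 = 1/(-20) - 14 = -1/20 - 14 = -281/20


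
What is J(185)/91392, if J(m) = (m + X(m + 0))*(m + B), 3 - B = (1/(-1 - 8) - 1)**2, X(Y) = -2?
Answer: 115351/308448 ≈ 0.37397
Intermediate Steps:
B = 143/81 (B = 3 - (1/(-1 - 8) - 1)**2 = 3 - (1/(-9) - 1)**2 = 3 - (-1/9 - 1)**2 = 3 - (-10/9)**2 = 3 - 1*100/81 = 3 - 100/81 = 143/81 ≈ 1.7654)
J(m) = (-2 + m)*(143/81 + m) (J(m) = (m - 2)*(m + 143/81) = (-2 + m)*(143/81 + m))
J(185)/91392 = (-286/81 + 185**2 - 19/81*185)/91392 = (-286/81 + 34225 - 3515/81)*(1/91392) = (922808/27)*(1/91392) = 115351/308448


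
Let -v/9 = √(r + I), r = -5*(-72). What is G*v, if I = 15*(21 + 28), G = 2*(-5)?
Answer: 90*√1095 ≈ 2978.2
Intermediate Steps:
G = -10
I = 735 (I = 15*49 = 735)
r = 360
v = -9*√1095 (v = -9*√(360 + 735) = -9*√1095 ≈ -297.82)
G*v = -(-90)*√1095 = 90*√1095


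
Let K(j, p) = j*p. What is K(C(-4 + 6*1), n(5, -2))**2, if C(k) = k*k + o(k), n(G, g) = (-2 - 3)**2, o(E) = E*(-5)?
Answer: 22500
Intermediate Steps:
o(E) = -5*E
n(G, g) = 25 (n(G, g) = (-5)**2 = 25)
C(k) = k**2 - 5*k (C(k) = k*k - 5*k = k**2 - 5*k)
K(C(-4 + 6*1), n(5, -2))**2 = (((-4 + 6*1)*(-5 + (-4 + 6*1)))*25)**2 = (((-4 + 6)*(-5 + (-4 + 6)))*25)**2 = ((2*(-5 + 2))*25)**2 = ((2*(-3))*25)**2 = (-6*25)**2 = (-150)**2 = 22500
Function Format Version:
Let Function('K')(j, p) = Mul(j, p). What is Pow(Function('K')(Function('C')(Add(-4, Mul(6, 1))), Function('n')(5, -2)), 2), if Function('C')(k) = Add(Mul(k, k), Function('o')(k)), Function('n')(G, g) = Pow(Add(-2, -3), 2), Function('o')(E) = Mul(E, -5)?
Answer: 22500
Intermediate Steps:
Function('o')(E) = Mul(-5, E)
Function('n')(G, g) = 25 (Function('n')(G, g) = Pow(-5, 2) = 25)
Function('C')(k) = Add(Pow(k, 2), Mul(-5, k)) (Function('C')(k) = Add(Mul(k, k), Mul(-5, k)) = Add(Pow(k, 2), Mul(-5, k)))
Pow(Function('K')(Function('C')(Add(-4, Mul(6, 1))), Function('n')(5, -2)), 2) = Pow(Mul(Mul(Add(-4, Mul(6, 1)), Add(-5, Add(-4, Mul(6, 1)))), 25), 2) = Pow(Mul(Mul(Add(-4, 6), Add(-5, Add(-4, 6))), 25), 2) = Pow(Mul(Mul(2, Add(-5, 2)), 25), 2) = Pow(Mul(Mul(2, -3), 25), 2) = Pow(Mul(-6, 25), 2) = Pow(-150, 2) = 22500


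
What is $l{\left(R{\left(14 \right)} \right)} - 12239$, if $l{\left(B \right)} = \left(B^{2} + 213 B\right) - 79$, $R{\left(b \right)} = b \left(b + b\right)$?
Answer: $224842$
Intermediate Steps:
$R{\left(b \right)} = 2 b^{2}$ ($R{\left(b \right)} = b 2 b = 2 b^{2}$)
$l{\left(B \right)} = -79 + B^{2} + 213 B$
$l{\left(R{\left(14 \right)} \right)} - 12239 = \left(-79 + \left(2 \cdot 14^{2}\right)^{2} + 213 \cdot 2 \cdot 14^{2}\right) - 12239 = \left(-79 + \left(2 \cdot 196\right)^{2} + 213 \cdot 2 \cdot 196\right) - 12239 = \left(-79 + 392^{2} + 213 \cdot 392\right) - 12239 = \left(-79 + 153664 + 83496\right) - 12239 = 237081 - 12239 = 224842$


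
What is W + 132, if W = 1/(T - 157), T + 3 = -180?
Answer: 44879/340 ≈ 132.00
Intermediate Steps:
T = -183 (T = -3 - 180 = -183)
W = -1/340 (W = 1/(-183 - 157) = 1/(-340) = -1/340 ≈ -0.0029412)
W + 132 = -1/340 + 132 = 44879/340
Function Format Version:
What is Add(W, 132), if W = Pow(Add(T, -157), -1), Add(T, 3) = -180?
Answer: Rational(44879, 340) ≈ 132.00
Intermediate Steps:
T = -183 (T = Add(-3, -180) = -183)
W = Rational(-1, 340) (W = Pow(Add(-183, -157), -1) = Pow(-340, -1) = Rational(-1, 340) ≈ -0.0029412)
Add(W, 132) = Add(Rational(-1, 340), 132) = Rational(44879, 340)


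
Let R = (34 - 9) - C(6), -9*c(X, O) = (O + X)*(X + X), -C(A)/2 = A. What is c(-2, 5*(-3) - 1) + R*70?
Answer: 2582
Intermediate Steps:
C(A) = -2*A
c(X, O) = -2*X*(O + X)/9 (c(X, O) = -(O + X)*(X + X)/9 = -(O + X)*2*X/9 = -2*X*(O + X)/9)
R = 37 (R = (34 - 9) - (-2)*6 = 25 - 1*(-12) = 25 + 12 = 37)
c(-2, 5*(-3) - 1) + R*70 = -2/9*(-2)*((5*(-3) - 1) - 2) + 37*70 = -2/9*(-2)*((-15 - 1) - 2) + 2590 = -2/9*(-2)*(-16 - 2) + 2590 = -2/9*(-2)*(-18) + 2590 = -8 + 2590 = 2582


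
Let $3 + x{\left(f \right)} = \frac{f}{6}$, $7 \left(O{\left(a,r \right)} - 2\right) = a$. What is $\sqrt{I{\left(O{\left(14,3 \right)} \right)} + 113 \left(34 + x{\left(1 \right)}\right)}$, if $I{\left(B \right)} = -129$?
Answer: $\frac{\sqrt{122142}}{6} \approx 58.248$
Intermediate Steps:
$O{\left(a,r \right)} = 2 + \frac{a}{7}$
$x{\left(f \right)} = -3 + \frac{f}{6}$
$\sqrt{I{\left(O{\left(14,3 \right)} \right)} + 113 \left(34 + x{\left(1 \right)}\right)} = \sqrt{-129 + 113 \left(34 + \left(-3 + \frac{1}{6} \cdot 1\right)\right)} = \sqrt{-129 + 113 \left(34 + \left(-3 + \frac{1}{6}\right)\right)} = \sqrt{-129 + 113 \left(34 - \frac{17}{6}\right)} = \sqrt{-129 + 113 \cdot \frac{187}{6}} = \sqrt{-129 + \frac{21131}{6}} = \sqrt{\frac{20357}{6}} = \frac{\sqrt{122142}}{6}$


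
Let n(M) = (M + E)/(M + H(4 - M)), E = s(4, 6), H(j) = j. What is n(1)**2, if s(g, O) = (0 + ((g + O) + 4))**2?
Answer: 38809/16 ≈ 2425.6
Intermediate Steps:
s(g, O) = (4 + O + g)**2 (s(g, O) = (0 + ((O + g) + 4))**2 = (0 + (4 + O + g))**2 = (4 + O + g)**2)
E = 196 (E = (4 + 6 + 4)**2 = 14**2 = 196)
n(M) = 49 + M/4 (n(M) = (M + 196)/(M + (4 - M)) = (196 + M)/4 = (196 + M)*(1/4) = 49 + M/4)
n(1)**2 = (49 + (1/4)*1)**2 = (49 + 1/4)**2 = (197/4)**2 = 38809/16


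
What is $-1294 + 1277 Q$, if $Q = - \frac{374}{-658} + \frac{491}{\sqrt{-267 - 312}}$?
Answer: $- \frac{186927}{329} - \frac{627007 i \sqrt{579}}{579} \approx -568.17 - 26058.0 i$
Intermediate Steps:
$Q = \frac{187}{329} - \frac{491 i \sqrt{579}}{579}$ ($Q = \left(-374\right) \left(- \frac{1}{658}\right) + \frac{491}{\sqrt{-579}} = \frac{187}{329} + \frac{491}{i \sqrt{579}} = \frac{187}{329} + 491 \left(- \frac{i \sqrt{579}}{579}\right) = \frac{187}{329} - \frac{491 i \sqrt{579}}{579} \approx 0.56839 - 20.405 i$)
$-1294 + 1277 Q = -1294 + 1277 \left(\frac{187}{329} - \frac{491 i \sqrt{579}}{579}\right) = -1294 + \left(\frac{238799}{329} - \frac{627007 i \sqrt{579}}{579}\right) = - \frac{186927}{329} - \frac{627007 i \sqrt{579}}{579}$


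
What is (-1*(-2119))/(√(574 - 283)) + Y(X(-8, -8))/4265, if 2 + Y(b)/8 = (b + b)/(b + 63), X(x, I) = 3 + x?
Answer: -504/123685 + 2119*√291/291 ≈ 124.21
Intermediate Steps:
Y(b) = -16 + 16*b/(63 + b) (Y(b) = -16 + 8*((b + b)/(b + 63)) = -16 + 8*((2*b)/(63 + b)) = -16 + 8*(2*b/(63 + b)) = -16 + 16*b/(63 + b))
(-1*(-2119))/(√(574 - 283)) + Y(X(-8, -8))/4265 = (-1*(-2119))/(√(574 - 283)) - 1008/(63 + (3 - 8))/4265 = 2119/(√291) - 1008/(63 - 5)*(1/4265) = 2119*(√291/291) - 1008/58*(1/4265) = 2119*√291/291 - 1008*1/58*(1/4265) = 2119*√291/291 - 504/29*1/4265 = 2119*√291/291 - 504/123685 = -504/123685 + 2119*√291/291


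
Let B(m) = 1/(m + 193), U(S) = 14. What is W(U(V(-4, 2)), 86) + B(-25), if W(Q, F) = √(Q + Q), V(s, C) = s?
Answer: 1/168 + 2*√7 ≈ 5.2975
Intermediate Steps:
W(Q, F) = √2*√Q (W(Q, F) = √(2*Q) = √2*√Q)
B(m) = 1/(193 + m)
W(U(V(-4, 2)), 86) + B(-25) = √2*√14 + 1/(193 - 25) = 2*√7 + 1/168 = 1/168 + 2*√7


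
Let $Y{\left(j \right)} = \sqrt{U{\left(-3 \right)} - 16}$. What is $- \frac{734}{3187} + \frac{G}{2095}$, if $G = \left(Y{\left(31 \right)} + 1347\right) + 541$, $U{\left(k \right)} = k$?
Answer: $\frac{4479326}{6676765} + \frac{i \sqrt{19}}{2095} \approx 0.67088 + 0.0020806 i$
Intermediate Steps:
$Y{\left(j \right)} = i \sqrt{19}$ ($Y{\left(j \right)} = \sqrt{-3 - 16} = \sqrt{-19} = i \sqrt{19}$)
$G = 1888 + i \sqrt{19}$ ($G = \left(i \sqrt{19} + 1347\right) + 541 = \left(1347 + i \sqrt{19}\right) + 541 = 1888 + i \sqrt{19} \approx 1888.0 + 4.3589 i$)
$- \frac{734}{3187} + \frac{G}{2095} = - \frac{734}{3187} + \frac{1888 + i \sqrt{19}}{2095} = \left(-734\right) \frac{1}{3187} + \left(1888 + i \sqrt{19}\right) \frac{1}{2095} = - \frac{734}{3187} + \left(\frac{1888}{2095} + \frac{i \sqrt{19}}{2095}\right) = \frac{4479326}{6676765} + \frac{i \sqrt{19}}{2095}$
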